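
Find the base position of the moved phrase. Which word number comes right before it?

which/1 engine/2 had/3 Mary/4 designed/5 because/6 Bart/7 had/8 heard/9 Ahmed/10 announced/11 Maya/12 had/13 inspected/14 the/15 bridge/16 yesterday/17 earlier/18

The displaced element is "which engine" (word 2).
It functions as the direct object of "designed", so the gap sits immediately after word 5 ("designed").
Base order: Mary had designed which engine because Bart had heard Ahmed announced Maya had inspected the bridge yesterday earlier.

5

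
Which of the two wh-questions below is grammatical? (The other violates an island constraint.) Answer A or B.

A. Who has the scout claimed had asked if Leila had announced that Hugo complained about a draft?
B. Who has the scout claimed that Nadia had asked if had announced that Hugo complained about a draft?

A

In B, the wh-phrase is extracted from inside a wh-island (introduced by "if"), which blocks movement.
In A, the extraction path crosses only that-complement boundaries, which are transparent.
So A is grammatical.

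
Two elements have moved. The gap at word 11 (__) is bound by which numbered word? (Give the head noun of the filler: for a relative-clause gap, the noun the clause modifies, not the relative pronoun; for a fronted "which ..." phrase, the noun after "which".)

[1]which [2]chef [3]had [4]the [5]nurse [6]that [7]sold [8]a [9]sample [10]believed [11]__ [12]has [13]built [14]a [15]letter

2

The marked gap is the subject of "built".
Its filler is the fronted wh-phrase "which chef", at word 2.
(The other dependency links word 5 to a gap after word 6.)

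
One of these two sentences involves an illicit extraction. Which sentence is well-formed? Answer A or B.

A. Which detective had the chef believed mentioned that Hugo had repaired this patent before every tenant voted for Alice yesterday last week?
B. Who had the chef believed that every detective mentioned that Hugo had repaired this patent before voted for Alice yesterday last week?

In B, the wh-phrase is extracted from inside an adjunct island (introduced by "before"), which blocks movement.
In A, the extraction path crosses only that-complement boundaries, which are transparent.
So A is grammatical.

A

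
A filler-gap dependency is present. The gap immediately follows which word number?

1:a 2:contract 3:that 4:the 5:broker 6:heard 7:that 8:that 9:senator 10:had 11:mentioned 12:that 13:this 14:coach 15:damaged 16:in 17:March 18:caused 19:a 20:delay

The displaced element is "a contract" (word 2).
It is linked across 2 clause boundaries (that → that).
It functions as the direct object of "damaged", so the gap sits immediately after word 15 ("damaged").
Base order: The broker heard that that senator had mentioned that this coach damaged a contract in March.

15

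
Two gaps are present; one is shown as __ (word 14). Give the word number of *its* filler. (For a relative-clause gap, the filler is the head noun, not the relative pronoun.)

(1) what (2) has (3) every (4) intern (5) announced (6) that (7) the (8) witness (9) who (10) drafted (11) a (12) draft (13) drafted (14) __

1

The marked gap is the direct object of "drafted".
Its filler is the fronted wh-phrase "what", at word 1.
(The other dependency links word 8 to a gap after word 9.)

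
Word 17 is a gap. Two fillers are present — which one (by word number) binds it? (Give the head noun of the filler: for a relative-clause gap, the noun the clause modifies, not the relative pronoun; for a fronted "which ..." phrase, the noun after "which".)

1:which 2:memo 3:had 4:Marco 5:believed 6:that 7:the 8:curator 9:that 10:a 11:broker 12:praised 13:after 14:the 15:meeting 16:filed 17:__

The marked gap is the direct object of "filed".
Its filler is the fronted wh-phrase "which memo", at word 2.
(The other dependency links word 8 to a gap after word 12.)

2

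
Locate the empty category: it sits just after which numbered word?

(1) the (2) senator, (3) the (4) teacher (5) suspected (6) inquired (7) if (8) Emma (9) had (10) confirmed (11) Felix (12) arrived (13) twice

5

The displaced element is "the senator" (word 2).
It is linked across 1 clause boundary (Ø).
It functions as the subject of "inquired", so the gap sits immediately after word 5 ("suspected").
Base order: The teacher suspected that the senator inquired if Emma had confirmed Felix arrived twice.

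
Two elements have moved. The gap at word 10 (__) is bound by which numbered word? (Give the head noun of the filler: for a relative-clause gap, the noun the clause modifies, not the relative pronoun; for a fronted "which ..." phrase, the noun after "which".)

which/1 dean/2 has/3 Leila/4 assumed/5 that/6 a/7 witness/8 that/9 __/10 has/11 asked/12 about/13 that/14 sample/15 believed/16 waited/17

8

The marked gap is inside the relative clause, the subject of "asked".
Its filler is the head noun "witness" (via "that"), at word 8.
(The other dependency links word 2 to a gap after word 16.)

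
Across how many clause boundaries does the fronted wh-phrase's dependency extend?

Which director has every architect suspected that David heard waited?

"which director" is extracted from the subject of "waited".
Boundaries crossed, outermost first: [that], [Ø] — 2 in total.

2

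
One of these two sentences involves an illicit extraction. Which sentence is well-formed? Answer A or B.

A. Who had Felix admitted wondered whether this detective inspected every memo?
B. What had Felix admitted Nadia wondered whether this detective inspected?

In B, the wh-phrase is extracted from inside a wh-island (introduced by "whether"), which blocks movement.
In A, the extraction path crosses only that-complement boundaries, which are transparent.
So A is grammatical.

A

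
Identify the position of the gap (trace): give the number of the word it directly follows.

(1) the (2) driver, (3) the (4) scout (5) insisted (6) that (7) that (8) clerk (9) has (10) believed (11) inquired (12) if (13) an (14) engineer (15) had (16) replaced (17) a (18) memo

The displaced element is "the driver" (word 2).
It is linked across 2 clause boundaries (that → Ø).
It functions as the subject of "inquired", so the gap sits immediately after word 10 ("believed").
Base order: The scout insisted that that clerk has believed that the driver inquired if an engineer had replaced a memo.

10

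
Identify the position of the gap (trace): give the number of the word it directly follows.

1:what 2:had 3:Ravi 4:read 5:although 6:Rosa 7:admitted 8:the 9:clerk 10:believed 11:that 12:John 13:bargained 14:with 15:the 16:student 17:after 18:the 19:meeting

The displaced element is "what" (word 1).
It functions as the direct object of "read", so the gap sits immediately after word 4 ("read").
Base order: Ravi had read what although Rosa admitted the clerk believed that John bargained with the student after the meeting.

4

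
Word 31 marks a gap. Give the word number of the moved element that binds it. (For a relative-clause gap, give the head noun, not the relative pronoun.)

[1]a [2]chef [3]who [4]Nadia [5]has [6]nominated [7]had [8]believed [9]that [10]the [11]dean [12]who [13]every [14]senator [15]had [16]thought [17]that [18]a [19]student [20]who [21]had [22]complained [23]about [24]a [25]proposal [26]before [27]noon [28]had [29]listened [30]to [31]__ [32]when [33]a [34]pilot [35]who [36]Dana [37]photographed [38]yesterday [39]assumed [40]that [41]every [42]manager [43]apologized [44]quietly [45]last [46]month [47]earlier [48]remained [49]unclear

The gap at 31 is the prepositional object of "listened", inside a relative clause.
The relative pronoun is "who" (word 12); it is bound by the head noun immediately before it.
Its filler is the head noun "dean", at word 11.

11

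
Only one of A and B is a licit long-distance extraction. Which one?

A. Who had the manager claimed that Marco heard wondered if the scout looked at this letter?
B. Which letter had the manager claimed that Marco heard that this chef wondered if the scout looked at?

In B, the wh-phrase is extracted from inside a wh-island (introduced by "if"), which blocks movement.
In A, the extraction path crosses only that-complement boundaries, which are transparent.
So A is grammatical.

A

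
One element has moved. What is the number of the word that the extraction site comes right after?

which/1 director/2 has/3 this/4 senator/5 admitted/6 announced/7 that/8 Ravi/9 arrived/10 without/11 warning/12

The displaced element is "which director" (word 2).
It is linked across 1 clause boundary (Ø).
It functions as the subject of "announced", so the gap sits immediately after word 6 ("admitted").
Base order: This senator has admitted which director announced that Ravi arrived without warning.

6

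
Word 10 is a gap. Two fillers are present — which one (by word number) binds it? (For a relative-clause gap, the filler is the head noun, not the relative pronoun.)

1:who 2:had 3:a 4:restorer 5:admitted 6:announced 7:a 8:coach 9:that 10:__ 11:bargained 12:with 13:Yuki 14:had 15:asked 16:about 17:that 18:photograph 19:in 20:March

The marked gap is inside the relative clause, the subject of "bargained".
Its filler is the head noun "coach" (via "that"), at word 8.
(The other dependency links word 1 to a gap after word 5.)

8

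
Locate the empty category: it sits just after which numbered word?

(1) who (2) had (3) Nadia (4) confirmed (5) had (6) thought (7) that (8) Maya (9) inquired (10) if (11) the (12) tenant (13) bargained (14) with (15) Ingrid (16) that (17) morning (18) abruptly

The displaced element is "who" (word 1).
It is linked across 1 clause boundary (Ø).
It functions as the subject of "thought", so the gap sits immediately after word 4 ("confirmed").
Base order: Nadia had confirmed who had thought that Maya inquired if the tenant bargained with Ingrid that morning abruptly.

4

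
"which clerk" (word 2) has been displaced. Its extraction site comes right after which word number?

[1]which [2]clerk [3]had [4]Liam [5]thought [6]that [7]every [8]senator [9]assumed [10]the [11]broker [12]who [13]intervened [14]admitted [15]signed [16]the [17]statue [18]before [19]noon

The displaced element is "which clerk" (word 2).
It is linked across 3 clause boundaries (that → Ø → Ø).
It functions as the subject of "signed", so the gap sits immediately after word 14 ("admitted").
Base order: Liam had thought that every senator assumed the broker who intervened admitted which clerk signed the statue before noon.

14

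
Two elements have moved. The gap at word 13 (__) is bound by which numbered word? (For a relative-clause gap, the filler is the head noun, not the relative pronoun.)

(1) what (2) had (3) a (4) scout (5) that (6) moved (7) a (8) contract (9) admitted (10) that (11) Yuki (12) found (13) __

The marked gap is the direct object of "found".
Its filler is the fronted wh-phrase "what", at word 1.
(The other dependency links word 4 to a gap after word 5.)

1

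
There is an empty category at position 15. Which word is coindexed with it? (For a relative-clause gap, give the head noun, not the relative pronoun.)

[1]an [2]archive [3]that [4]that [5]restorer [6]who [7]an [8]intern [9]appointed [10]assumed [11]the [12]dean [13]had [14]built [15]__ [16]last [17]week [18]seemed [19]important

2

The gap at 15 is the object of "built", inside a relative clause.
The relative pronoun is "that" (word 3); it is bound by the head noun immediately before it.
Its filler is the head noun "archive", at word 2.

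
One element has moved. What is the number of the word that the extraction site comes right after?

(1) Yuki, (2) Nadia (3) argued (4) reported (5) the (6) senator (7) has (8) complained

The displaced element is "Yuki" (word 1).
It is linked across 1 clause boundary (Ø).
It functions as the subject of "reported", so the gap sits immediately after word 3 ("argued").
Base order: Nadia argued that Yuki reported the senator has complained.

3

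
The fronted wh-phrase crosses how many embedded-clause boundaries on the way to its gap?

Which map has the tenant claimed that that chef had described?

1

"which map" is extracted from the object of "described".
Boundaries crossed, outermost first: [that] — 1 in total.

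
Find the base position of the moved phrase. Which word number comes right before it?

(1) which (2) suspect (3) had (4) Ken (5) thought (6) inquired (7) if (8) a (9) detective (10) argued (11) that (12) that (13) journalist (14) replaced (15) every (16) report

The displaced element is "which suspect" (word 2).
It is linked across 1 clause boundary (Ø).
It functions as the subject of "inquired", so the gap sits immediately after word 5 ("thought").
Base order: Ken had thought which suspect inquired if a detective argued that that journalist replaced every report.

5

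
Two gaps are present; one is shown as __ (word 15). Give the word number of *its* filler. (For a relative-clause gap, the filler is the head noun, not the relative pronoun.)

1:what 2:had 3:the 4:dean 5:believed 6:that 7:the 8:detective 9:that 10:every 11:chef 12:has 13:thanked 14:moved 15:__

The marked gap is the direct object of "moved".
Its filler is the fronted wh-phrase "what", at word 1.
(The other dependency links word 8 to a gap after word 13.)

1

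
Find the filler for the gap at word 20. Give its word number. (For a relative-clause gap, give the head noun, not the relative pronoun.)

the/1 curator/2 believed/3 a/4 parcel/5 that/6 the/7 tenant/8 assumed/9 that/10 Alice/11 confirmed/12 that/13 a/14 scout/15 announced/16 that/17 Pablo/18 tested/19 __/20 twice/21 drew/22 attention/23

5

The gap at 20 is the object of "tested", inside a relative clause.
The relative pronoun is "that" (word 6); it is bound by the head noun immediately before it.
Its filler is the head noun "parcel", at word 5.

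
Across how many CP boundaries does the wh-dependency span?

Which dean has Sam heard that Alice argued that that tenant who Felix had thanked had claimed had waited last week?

"which dean" is extracted from the subject of "waited".
Boundaries crossed, outermost first: [that], [that], [Ø] — 3 in total.

3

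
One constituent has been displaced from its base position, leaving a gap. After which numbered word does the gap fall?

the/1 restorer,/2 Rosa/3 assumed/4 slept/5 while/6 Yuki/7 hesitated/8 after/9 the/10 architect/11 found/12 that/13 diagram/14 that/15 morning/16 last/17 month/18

4

The displaced element is "the restorer" (word 2).
It is linked across 1 clause boundary (Ø).
It functions as the subject of "slept", so the gap sits immediately after word 4 ("assumed").
Base order: Rosa assumed that the restorer slept while Yuki hesitated after the architect found that diagram that morning last month.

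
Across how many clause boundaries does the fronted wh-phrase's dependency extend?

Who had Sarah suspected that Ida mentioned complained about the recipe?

2

"who" is extracted from the subject of "complained".
Boundaries crossed, outermost first: [that], [Ø] — 2 in total.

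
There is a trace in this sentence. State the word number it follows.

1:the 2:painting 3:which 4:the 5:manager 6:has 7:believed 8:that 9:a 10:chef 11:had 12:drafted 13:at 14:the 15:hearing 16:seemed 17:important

12

The displaced element is "the painting" (word 2).
It is linked across 1 clause boundary (that).
It functions as the direct object of "drafted", so the gap sits immediately after word 12 ("drafted").
Base order: The manager has believed that a chef had drafted the painting at the hearing.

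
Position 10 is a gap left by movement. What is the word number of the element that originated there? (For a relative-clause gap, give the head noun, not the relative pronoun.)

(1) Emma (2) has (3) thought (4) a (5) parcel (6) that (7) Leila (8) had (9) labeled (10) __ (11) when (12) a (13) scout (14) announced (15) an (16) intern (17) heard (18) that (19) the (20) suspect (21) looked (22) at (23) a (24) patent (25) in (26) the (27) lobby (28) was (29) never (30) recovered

5

The gap at 10 is the object of "labeled", inside a relative clause.
The relative pronoun is "that" (word 6); it is bound by the head noun immediately before it.
Its filler is the head noun "parcel", at word 5.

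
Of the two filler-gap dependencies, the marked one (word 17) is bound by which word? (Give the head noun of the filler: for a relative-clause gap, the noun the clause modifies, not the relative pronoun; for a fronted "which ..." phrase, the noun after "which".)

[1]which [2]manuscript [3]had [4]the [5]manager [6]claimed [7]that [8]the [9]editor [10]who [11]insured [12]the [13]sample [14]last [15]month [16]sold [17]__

2

The marked gap is the direct object of "sold".
Its filler is the fronted wh-phrase "which manuscript", at word 2.
(The other dependency links word 9 to a gap after word 10.)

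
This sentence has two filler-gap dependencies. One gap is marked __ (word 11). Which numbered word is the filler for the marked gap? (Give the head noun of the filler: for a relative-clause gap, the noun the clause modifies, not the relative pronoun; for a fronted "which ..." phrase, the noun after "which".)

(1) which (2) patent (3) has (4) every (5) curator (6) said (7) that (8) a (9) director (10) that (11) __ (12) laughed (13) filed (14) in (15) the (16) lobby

9

The marked gap is inside the relative clause, the subject of "laughed".
Its filler is the head noun "director" (via "that"), at word 9.
(The other dependency links word 2 to a gap after word 13.)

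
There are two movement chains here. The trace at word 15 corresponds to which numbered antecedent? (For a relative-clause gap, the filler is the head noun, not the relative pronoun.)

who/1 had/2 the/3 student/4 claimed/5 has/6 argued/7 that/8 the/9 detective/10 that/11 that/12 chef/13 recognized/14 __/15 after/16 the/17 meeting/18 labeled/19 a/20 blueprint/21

The marked gap is inside the relative clause, the direct object of "recognized".
Its filler is the head noun "detective" (via "that"), at word 10.
(The other dependency links word 1 to a gap after word 5.)

10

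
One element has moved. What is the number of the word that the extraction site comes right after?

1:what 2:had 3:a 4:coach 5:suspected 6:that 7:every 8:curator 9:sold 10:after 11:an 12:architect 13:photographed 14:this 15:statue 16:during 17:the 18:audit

The displaced element is "what" (word 1).
It is linked across 1 clause boundary (that).
It functions as the direct object of "sold", so the gap sits immediately after word 9 ("sold").
Base order: A coach had suspected that every curator sold what after an architect photographed this statue during the audit.

9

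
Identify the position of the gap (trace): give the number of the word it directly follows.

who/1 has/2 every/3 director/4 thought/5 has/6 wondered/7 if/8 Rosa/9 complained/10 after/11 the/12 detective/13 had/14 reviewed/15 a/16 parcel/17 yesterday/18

5

The displaced element is "who" (word 1).
It is linked across 1 clause boundary (Ø).
It functions as the subject of "wondered", so the gap sits immediately after word 5 ("thought").
Base order: Every director has thought that who has wondered if Rosa complained after the detective had reviewed a parcel yesterday.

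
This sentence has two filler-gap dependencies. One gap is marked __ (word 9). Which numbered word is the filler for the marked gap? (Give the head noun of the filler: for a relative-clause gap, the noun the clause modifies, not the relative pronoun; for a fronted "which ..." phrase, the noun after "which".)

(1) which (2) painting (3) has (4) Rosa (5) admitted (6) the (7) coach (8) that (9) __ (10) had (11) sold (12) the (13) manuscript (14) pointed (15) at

The marked gap is inside the relative clause, the subject of "sold".
Its filler is the head noun "coach" (via "that"), at word 7.
(The other dependency links word 2 to a gap after word 15.)

7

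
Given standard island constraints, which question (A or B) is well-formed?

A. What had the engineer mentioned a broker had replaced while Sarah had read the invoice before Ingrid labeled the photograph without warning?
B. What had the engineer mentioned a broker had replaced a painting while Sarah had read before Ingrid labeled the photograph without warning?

In B, the wh-phrase is extracted from inside an adjunct island (introduced by "while"), which blocks movement.
In A, the extraction path crosses only that-complement boundaries, which are transparent.
So A is grammatical.

A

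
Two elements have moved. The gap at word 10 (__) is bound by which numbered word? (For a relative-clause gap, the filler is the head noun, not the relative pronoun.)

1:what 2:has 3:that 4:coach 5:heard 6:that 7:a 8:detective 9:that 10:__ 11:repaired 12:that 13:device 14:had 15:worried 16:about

The marked gap is inside the relative clause, the subject of "repaired".
Its filler is the head noun "detective" (via "that"), at word 8.
(The other dependency links word 1 to a gap after word 16.)

8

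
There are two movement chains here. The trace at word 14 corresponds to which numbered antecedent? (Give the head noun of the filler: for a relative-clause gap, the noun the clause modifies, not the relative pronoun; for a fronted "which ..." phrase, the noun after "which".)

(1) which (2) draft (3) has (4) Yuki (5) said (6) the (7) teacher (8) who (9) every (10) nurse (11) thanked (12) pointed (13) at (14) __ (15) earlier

2

The marked gap is the object of the preposition "at" of "pointed".
Its filler is the fronted wh-phrase "which draft", at word 2.
(The other dependency links word 7 to a gap after word 11.)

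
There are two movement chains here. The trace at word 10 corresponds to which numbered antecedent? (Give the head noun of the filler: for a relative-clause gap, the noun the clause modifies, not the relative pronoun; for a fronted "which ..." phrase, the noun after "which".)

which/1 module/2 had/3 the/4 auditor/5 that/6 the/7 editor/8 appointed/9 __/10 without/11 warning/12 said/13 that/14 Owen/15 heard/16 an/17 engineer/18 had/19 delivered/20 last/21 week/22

The marked gap is inside the relative clause, the direct object of "appointed".
Its filler is the head noun "auditor" (via "that"), at word 5.
(The other dependency links word 2 to a gap after word 20.)

5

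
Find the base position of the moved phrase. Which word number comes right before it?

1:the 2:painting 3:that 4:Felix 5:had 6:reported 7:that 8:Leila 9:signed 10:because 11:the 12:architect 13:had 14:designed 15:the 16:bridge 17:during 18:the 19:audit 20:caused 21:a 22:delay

The displaced element is "the painting" (word 2).
It is linked across 1 clause boundary (that).
It functions as the direct object of "signed", so the gap sits immediately after word 9 ("signed").
Base order: Felix had reported that Leila signed the painting because the architect had designed the bridge during the audit.

9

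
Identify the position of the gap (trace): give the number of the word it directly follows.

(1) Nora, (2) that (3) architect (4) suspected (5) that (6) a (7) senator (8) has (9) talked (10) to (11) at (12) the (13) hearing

The displaced element is "Nora" (word 1).
It is linked across 1 clause boundary (that).
It functions as the object of the preposition "to" of "talked", so the gap sits immediately after word 10 ("to").
Base order: That architect suspected that a senator has talked to Nora at the hearing.

10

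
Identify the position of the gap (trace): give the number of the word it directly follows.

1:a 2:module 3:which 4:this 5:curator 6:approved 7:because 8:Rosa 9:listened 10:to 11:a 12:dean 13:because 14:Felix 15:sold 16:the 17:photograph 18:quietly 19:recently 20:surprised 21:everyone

The displaced element is "a module" (word 2).
It functions as the direct object of "approved", so the gap sits immediately after word 6 ("approved").
Base order: This curator approved a module because Rosa listened to a dean because Felix sold the photograph quietly recently.

6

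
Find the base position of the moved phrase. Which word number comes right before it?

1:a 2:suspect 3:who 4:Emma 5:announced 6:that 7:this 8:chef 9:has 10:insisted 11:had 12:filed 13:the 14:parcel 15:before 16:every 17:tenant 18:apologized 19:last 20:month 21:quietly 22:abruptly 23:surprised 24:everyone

The displaced element is "a suspect" (word 2).
It is linked across 2 clause boundaries (that → Ø).
It functions as the subject of "filed", so the gap sits immediately after word 10 ("insisted").
Base order: Emma announced that this chef has insisted that a suspect had filed the parcel before every tenant apologized last month quietly abruptly.

10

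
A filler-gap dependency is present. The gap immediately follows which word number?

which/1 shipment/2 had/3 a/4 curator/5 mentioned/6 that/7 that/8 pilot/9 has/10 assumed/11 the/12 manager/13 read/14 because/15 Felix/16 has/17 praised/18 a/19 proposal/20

14

The displaced element is "which shipment" (word 2).
It is linked across 2 clause boundaries (that → Ø).
It functions as the direct object of "read", so the gap sits immediately after word 14 ("read").
Base order: A curator had mentioned that that pilot has assumed the manager read which shipment because Felix has praised a proposal.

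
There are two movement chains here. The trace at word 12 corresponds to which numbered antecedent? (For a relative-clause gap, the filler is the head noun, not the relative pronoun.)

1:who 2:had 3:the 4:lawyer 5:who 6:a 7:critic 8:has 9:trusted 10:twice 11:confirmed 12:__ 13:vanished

1

The marked gap is the subject of "vanished".
Its filler is the fronted wh-phrase "who", at word 1.
(The other dependency links word 4 to a gap after word 9.)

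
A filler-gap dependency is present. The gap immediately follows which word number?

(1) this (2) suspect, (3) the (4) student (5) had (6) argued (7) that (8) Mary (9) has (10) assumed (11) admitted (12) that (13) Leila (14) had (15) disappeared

10

The displaced element is "this suspect" (word 2).
It is linked across 2 clause boundaries (that → Ø).
It functions as the subject of "admitted", so the gap sits immediately after word 10 ("assumed").
Base order: The student had argued that Mary has assumed this suspect admitted that Leila had disappeared.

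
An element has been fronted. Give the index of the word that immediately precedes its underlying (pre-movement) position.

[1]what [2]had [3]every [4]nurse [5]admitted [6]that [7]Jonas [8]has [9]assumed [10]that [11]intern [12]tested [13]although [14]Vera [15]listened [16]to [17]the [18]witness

12

The displaced element is "what" (word 1).
It is linked across 2 clause boundaries (that → Ø).
It functions as the direct object of "tested", so the gap sits immediately after word 12 ("tested").
Base order: Every nurse had admitted that Jonas has assumed that intern tested what although Vera listened to the witness.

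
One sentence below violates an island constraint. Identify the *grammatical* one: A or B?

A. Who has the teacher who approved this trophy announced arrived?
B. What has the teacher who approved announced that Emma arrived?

In B, the wh-phrase is extracted from inside a complex-NP island (relative clause) (introduced by "who"), which blocks movement.
In A, the extraction path crosses only that-complement boundaries, which are transparent.
So A is grammatical.

A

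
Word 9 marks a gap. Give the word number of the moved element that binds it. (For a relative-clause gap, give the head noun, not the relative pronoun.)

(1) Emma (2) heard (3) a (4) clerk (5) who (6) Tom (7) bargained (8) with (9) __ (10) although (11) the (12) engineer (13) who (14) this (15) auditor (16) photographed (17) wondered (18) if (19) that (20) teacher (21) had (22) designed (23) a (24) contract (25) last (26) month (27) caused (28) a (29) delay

4

The gap at 9 is the prepositional object of "bargained", inside a relative clause.
The relative pronoun is "who" (word 5); it is bound by the head noun immediately before it.
Its filler is the head noun "clerk", at word 4.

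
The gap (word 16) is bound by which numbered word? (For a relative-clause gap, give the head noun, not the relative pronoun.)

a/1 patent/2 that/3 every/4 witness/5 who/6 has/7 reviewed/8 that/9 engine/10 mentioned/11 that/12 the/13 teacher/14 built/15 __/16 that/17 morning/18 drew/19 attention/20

2

The gap at 16 is the object of "built", inside a relative clause.
The relative pronoun is "that" (word 3); it is bound by the head noun immediately before it.
Its filler is the head noun "patent", at word 2.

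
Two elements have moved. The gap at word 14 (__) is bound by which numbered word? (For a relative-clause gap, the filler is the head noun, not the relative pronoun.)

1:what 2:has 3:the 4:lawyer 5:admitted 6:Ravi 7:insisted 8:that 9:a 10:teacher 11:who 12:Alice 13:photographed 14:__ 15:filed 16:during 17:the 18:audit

The marked gap is inside the relative clause, the direct object of "photographed".
Its filler is the head noun "teacher" (via "who"), at word 10.
(The other dependency links word 1 to a gap after word 15.)

10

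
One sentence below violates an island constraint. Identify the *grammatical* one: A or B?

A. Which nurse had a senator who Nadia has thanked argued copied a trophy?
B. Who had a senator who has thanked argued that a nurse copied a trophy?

A

In B, the wh-phrase is extracted from inside a complex-NP island (relative clause) (introduced by "who"), which blocks movement.
In A, the extraction path crosses only that-complement boundaries, which are transparent.
So A is grammatical.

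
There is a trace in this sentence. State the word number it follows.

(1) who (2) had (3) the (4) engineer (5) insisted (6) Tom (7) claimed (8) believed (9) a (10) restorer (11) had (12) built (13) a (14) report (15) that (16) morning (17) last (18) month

7

The displaced element is "who" (word 1).
It is linked across 2 clause boundaries (Ø → Ø).
It functions as the subject of "believed", so the gap sits immediately after word 7 ("claimed").
Base order: The engineer had insisted Tom claimed who believed a restorer had built a report that morning last month.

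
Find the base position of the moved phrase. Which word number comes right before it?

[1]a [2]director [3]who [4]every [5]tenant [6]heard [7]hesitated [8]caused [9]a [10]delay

The displaced element is "a director" (word 2).
It is linked across 1 clause boundary (Ø).
It functions as the subject of "hesitated", so the gap sits immediately after word 6 ("heard").
Base order: Every tenant heard a director hesitated.

6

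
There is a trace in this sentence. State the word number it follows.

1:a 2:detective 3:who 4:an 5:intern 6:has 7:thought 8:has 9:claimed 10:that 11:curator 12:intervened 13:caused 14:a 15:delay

The displaced element is "a detective" (word 2).
It is linked across 1 clause boundary (Ø).
It functions as the subject of "claimed", so the gap sits immediately after word 7 ("thought").
Base order: An intern has thought that a detective has claimed that curator intervened.

7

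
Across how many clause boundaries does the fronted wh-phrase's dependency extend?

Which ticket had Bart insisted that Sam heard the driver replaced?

"which ticket" is extracted from the object of "replaced".
Boundaries crossed, outermost first: [that], [Ø] — 2 in total.

2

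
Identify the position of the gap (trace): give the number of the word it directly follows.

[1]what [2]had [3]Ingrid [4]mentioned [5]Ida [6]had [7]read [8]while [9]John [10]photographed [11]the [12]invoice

The displaced element is "what" (word 1).
It is linked across 1 clause boundary (Ø).
It functions as the direct object of "read", so the gap sits immediately after word 7 ("read").
Base order: Ingrid had mentioned Ida had read what while John photographed the invoice.

7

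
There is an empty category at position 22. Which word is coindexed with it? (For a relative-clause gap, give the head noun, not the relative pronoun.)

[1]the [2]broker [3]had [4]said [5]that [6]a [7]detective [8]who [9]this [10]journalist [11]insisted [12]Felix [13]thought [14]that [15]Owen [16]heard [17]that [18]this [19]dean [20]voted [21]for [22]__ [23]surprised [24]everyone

The gap at 22 is the prepositional object of "voted", inside a relative clause.
The relative pronoun is "who" (word 8); it is bound by the head noun immediately before it.
Its filler is the head noun "detective", at word 7.

7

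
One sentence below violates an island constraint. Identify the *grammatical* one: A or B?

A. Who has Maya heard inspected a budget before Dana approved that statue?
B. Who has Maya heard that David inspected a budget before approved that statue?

In B, the wh-phrase is extracted from inside an adjunct island (introduced by "before"), which blocks movement.
In A, the extraction path crosses only that-complement boundaries, which are transparent.
So A is grammatical.

A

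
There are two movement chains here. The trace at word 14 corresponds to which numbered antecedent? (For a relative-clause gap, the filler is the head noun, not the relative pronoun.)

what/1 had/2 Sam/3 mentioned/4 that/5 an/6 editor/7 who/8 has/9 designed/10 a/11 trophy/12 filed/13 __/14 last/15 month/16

The marked gap is the direct object of "filed".
Its filler is the fronted wh-phrase "what", at word 1.
(The other dependency links word 7 to a gap after word 8.)

1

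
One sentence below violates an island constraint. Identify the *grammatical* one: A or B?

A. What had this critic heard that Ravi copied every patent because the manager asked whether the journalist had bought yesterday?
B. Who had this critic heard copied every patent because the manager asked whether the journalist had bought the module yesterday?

B

In A, the wh-phrase is extracted from inside an adjunct island (introduced by "because"), which blocks movement.
In B, the extraction path crosses only that-complement boundaries, which are transparent.
So B is grammatical.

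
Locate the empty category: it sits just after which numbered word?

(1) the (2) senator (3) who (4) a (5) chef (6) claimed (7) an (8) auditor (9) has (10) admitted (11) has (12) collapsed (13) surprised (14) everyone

The displaced element is "the senator" (word 2).
It is linked across 2 clause boundaries (Ø → Ø).
It functions as the subject of "collapsed", so the gap sits immediately after word 10 ("admitted").
Base order: A chef claimed an auditor has admitted that the senator has collapsed.

10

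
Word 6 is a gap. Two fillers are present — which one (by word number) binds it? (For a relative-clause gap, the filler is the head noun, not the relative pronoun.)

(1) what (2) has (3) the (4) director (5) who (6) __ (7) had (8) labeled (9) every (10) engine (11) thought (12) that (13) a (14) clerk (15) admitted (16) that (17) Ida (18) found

4

The marked gap is inside the relative clause, the subject of "labeled".
Its filler is the head noun "director" (via "who"), at word 4.
(The other dependency links word 1 to a gap after word 18.)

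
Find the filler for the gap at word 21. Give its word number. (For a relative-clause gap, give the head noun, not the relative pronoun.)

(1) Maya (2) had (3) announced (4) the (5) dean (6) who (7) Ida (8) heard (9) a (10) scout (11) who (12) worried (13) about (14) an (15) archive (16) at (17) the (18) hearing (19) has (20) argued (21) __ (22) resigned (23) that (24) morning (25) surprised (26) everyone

5

The gap at 21 is the subject of "resigned", inside a relative clause.
The relative pronoun is "who" (word 6); it is bound by the head noun immediately before it.
Its filler is the head noun "dean", at word 5.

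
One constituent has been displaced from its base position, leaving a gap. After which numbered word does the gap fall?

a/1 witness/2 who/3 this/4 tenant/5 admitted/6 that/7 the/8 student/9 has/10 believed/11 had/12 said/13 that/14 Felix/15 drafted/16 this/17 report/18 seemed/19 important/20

11

The displaced element is "a witness" (word 2).
It is linked across 2 clause boundaries (that → Ø).
It functions as the subject of "said", so the gap sits immediately after word 11 ("believed").
Base order: This tenant admitted that the student has believed that a witness had said that Felix drafted this report.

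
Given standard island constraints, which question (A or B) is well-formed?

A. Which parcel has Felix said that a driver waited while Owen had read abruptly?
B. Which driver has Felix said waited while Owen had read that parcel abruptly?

B

In A, the wh-phrase is extracted from inside an adjunct island (introduced by "while"), which blocks movement.
In B, the extraction path crosses only that-complement boundaries, which are transparent.
So B is grammatical.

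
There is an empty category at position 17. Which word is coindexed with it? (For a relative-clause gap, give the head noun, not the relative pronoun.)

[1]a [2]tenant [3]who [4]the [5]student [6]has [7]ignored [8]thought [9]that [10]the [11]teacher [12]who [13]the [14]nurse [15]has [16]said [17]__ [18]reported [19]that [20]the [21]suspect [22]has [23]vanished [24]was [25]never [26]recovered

The gap at 17 is the subject of "reported", inside a relative clause.
The relative pronoun is "who" (word 12); it is bound by the head noun immediately before it.
Its filler is the head noun "teacher", at word 11.

11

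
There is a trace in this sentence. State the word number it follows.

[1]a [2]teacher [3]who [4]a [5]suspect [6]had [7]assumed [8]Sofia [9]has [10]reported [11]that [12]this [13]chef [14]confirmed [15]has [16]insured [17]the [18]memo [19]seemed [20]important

The displaced element is "a teacher" (word 2).
It is linked across 3 clause boundaries (Ø → that → Ø).
It functions as the subject of "insured", so the gap sits immediately after word 14 ("confirmed").
Base order: A suspect had assumed Sofia has reported that this chef confirmed that a teacher has insured the memo.

14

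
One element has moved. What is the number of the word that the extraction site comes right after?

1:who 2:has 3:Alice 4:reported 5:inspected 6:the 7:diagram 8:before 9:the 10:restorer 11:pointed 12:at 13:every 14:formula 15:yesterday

4

The displaced element is "who" (word 1).
It is linked across 1 clause boundary (Ø).
It functions as the subject of "inspected", so the gap sits immediately after word 4 ("reported").
Base order: Alice has reported that who inspected the diagram before the restorer pointed at every formula yesterday.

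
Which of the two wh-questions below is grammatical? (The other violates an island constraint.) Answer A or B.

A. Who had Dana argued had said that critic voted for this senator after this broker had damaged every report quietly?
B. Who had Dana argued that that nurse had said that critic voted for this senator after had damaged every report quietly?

A

In B, the wh-phrase is extracted from inside an adjunct island (introduced by "after"), which blocks movement.
In A, the extraction path crosses only that-complement boundaries, which are transparent.
So A is grammatical.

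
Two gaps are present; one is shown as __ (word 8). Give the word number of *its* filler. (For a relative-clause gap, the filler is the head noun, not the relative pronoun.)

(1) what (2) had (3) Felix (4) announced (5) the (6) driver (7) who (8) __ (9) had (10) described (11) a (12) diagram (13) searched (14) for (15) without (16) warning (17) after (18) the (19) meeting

6

The marked gap is inside the relative clause, the subject of "described".
Its filler is the head noun "driver" (via "who"), at word 6.
(The other dependency links word 1 to a gap after word 14.)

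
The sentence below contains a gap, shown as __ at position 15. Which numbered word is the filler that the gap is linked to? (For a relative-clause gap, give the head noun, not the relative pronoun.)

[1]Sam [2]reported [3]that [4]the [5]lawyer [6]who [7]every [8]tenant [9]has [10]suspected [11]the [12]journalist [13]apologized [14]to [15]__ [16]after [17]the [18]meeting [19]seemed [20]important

The gap at 15 is the prepositional object of "apologized", inside a relative clause.
The relative pronoun is "who" (word 6); it is bound by the head noun immediately before it.
Its filler is the head noun "lawyer", at word 5.

5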